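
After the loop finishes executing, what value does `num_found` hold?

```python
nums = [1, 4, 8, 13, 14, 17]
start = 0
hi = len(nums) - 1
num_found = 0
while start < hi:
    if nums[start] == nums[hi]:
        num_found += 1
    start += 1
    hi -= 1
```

Let's trace through this code step by step.

Initialize: nums = [1, 4, 8, 13, 14, 17]
Initialize: start = 0
Initialize: hi = 5
Initialize: num_found = 0
Entering loop: while start < hi:
After iteration 1: start = 1, hi = 4, num_found = 0
After iteration 2: start = 2, hi = 3, num_found = 0
After iteration 3: start = 3, hi = 2, num_found = 0
Loop ends.

Final answer: 0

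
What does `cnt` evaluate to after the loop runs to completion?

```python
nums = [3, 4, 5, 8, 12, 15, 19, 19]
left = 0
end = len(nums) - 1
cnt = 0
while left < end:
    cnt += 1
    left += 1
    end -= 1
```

Let's trace through this code step by step.

Initialize: nums = [3, 4, 5, 8, 12, 15, 19, 19]
Initialize: left = 0
Initialize: end = 7
Initialize: cnt = 0
Entering loop: while left < end:
After iteration 1: left = 1, end = 6, cnt = 1
After iteration 2: left = 2, end = 5, cnt = 2
After iteration 3: left = 3, end = 4, cnt = 3
After iteration 4: left = 4, end = 3, cnt = 4
Loop ends.

Final answer: 4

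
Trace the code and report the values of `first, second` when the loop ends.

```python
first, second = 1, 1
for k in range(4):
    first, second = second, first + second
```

Let's trace through this code step by step.

Initialize: first = 1
Initialize: second = 1
Entering loop: for k in range(4):
After iteration 1: k = 0, first = 1, second = 2
After iteration 2: k = 1, first = 2, second = 3
After iteration 3: k = 2, first = 3, second = 5
After iteration 4: k = 3, first = 5, second = 8
Loop ends.

Final answer: 5, 8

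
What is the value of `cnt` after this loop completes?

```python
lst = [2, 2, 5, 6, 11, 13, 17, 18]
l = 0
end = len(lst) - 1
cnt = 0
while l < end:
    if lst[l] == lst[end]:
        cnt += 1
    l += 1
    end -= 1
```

Let's trace through this code step by step.

Initialize: lst = [2, 2, 5, 6, 11, 13, 17, 18]
Initialize: l = 0
Initialize: end = 7
Initialize: cnt = 0
Entering loop: while l < end:
After iteration 1: l = 1, end = 6, cnt = 0
After iteration 2: l = 2, end = 5, cnt = 0
After iteration 3: l = 3, end = 4, cnt = 0
After iteration 4: l = 4, end = 3, cnt = 0
Loop ends.

Final answer: 0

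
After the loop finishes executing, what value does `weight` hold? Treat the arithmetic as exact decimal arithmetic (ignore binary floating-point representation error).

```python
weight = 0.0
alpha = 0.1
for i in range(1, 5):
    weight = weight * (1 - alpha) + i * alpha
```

Let's trace through this code step by step.

Initialize: weight = 0.0
Initialize: alpha = 0.1
Entering loop: for i in range(1, 5):
After iteration 1: i = 1, weight = 0.1
After iteration 2: i = 2, weight = 0.29
After iteration 3: i = 3, weight = 0.561
After iteration 4: i = 4, weight = 0.9049
Loop ends.

Final answer: 0.9049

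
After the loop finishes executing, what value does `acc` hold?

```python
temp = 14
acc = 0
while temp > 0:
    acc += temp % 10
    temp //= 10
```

Let's trace through this code step by step.

Initialize: temp = 14
Initialize: acc = 0
Entering loop: while temp > 0:
After iteration 1: temp = 1, acc = 4
After iteration 2: temp = 0, acc = 5
Loop ends.

Final answer: 5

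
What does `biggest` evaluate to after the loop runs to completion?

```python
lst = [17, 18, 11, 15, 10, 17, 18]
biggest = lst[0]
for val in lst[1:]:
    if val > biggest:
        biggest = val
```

Let's trace through this code step by step.

Initialize: lst = [17, 18, 11, 15, 10, 17, 18]
Initialize: biggest = 17
Entering loop: for val in lst[1:]:
After iteration 1: val = 18, biggest = 18
After iteration 2: val = 11, biggest = 18
After iteration 3: val = 15, biggest = 18
After iteration 4: val = 10, biggest = 18
After iteration 5: val = 17, biggest = 18
After iteration 6: val = 18, biggest = 18
Loop ends.

Final answer: 18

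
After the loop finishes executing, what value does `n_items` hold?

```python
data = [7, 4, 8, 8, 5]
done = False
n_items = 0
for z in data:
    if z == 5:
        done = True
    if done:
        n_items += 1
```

Let's trace through this code step by step.

Initialize: data = [7, 4, 8, 8, 5]
Initialize: done = False
Initialize: n_items = 0
Entering loop: for z in data:
After iteration 1: z = 7, done = False, n_items = 0
After iteration 2: z = 4, done = False, n_items = 0
After iteration 3: z = 8, done = False, n_items = 0
After iteration 4: z = 8, done = False, n_items = 0
After iteration 5: z = 5, done = True, n_items = 1
Loop ends.

Final answer: 1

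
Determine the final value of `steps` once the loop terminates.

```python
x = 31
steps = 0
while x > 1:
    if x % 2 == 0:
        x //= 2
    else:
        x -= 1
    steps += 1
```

Let's trace through this code step by step.

Initialize: x = 31
Initialize: steps = 0
Entering loop: while x > 1:
After iteration 1: x = 30, steps = 1
After iteration 2: x = 15, steps = 2
After iteration 3: x = 14, steps = 3
After iteration 4: x = 7, steps = 4
After iteration 5: x = 6, steps = 5
After iteration 6: x = 3, steps = 6
After iteration 7: x = 2, steps = 7
After iteration 8: x = 1, steps = 8
Loop ends.

Final answer: 8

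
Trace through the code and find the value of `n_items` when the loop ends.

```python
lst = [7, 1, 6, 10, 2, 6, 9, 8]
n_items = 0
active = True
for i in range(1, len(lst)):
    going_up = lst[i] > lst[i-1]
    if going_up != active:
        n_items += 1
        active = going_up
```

Let's trace through this code step by step.

Initialize: lst = [7, 1, 6, 10, 2, 6, 9, 8]
Initialize: n_items = 0
Initialize: active = True
Entering loop: for i in range(1, len(lst)):
After iteration 1: i = 1, n_items = 1, active = False, going_up = False
After iteration 2: i = 2, n_items = 2, active = True, going_up = True
After iteration 3: i = 3, n_items = 2, active = True, going_up = True
After iteration 4: i = 4, n_items = 3, active = False, going_up = False
After iteration 5: i = 5, n_items = 4, active = True, going_up = True
After iteration 6: i = 6, n_items = 4, active = True, going_up = True
After iteration 7: i = 7, n_items = 5, active = False, going_up = False
Loop ends.

Final answer: 5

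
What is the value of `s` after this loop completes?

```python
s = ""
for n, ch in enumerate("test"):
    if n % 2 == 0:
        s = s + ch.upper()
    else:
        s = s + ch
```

Let's trace through this code step by step.

Initialize: s = ''
Entering loop: for n, ch in enumerate("test"):
After iteration 1: n = 0, ch = 't', s = 'T'
After iteration 2: n = 1, ch = 'e', s = 'Te'
After iteration 3: n = 2, ch = 's', s = 'TeS'
After iteration 4: n = 3, ch = 't', s = 'TeSt'
Loop ends.

Final answer: 'TeSt'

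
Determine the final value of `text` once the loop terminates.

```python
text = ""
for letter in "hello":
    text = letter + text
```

Let's trace through this code step by step.

Initialize: text = ''
Entering loop: for letter in "hello":
After iteration 1: letter = 'h', text = 'h'
After iteration 2: letter = 'e', text = 'eh'
After iteration 3: letter = 'l', text = 'leh'
After iteration 4: letter = 'l', text = 'lleh'
After iteration 5: letter = 'o', text = 'olleh'
Loop ends.

Final answer: 'olleh'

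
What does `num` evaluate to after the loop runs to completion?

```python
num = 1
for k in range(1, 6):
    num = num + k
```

Let's trace through this code step by step.

Initialize: num = 1
Entering loop: for k in range(1, 6):
After iteration 1: k = 1, num = 2
After iteration 2: k = 2, num = 4
After iteration 3: k = 3, num = 7
After iteration 4: k = 4, num = 11
After iteration 5: k = 5, num = 16
Loop ends.

Final answer: 16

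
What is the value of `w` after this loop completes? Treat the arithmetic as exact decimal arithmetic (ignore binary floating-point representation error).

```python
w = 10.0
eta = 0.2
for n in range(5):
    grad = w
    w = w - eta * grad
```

Let's trace through this code step by step.

Initialize: w = 10.0
Initialize: eta = 0.2
Entering loop: for n in range(5):
After iteration 1: n = 0, w = 8.0, grad = 10.0
After iteration 2: n = 1, w = 6.4, grad = 8.0
After iteration 3: n = 2, w = 5.12, grad = 6.4
After iteration 4: n = 3, w = 4.096, grad = 5.12
After iteration 5: n = 4, w = 3.2768, grad = 4.096
Loop ends.

Final answer: 3.2768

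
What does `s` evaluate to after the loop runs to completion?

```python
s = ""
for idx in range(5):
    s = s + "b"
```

Let's trace through this code step by step.

Initialize: s = ''
Entering loop: for idx in range(5):
After iteration 1: idx = 0, s = 'b'
After iteration 2: idx = 1, s = 'bb'
After iteration 3: idx = 2, s = 'bbb'
After iteration 4: idx = 3, s = 'bbbb'
After iteration 5: idx = 4, s = 'bbbbb'
Loop ends.

Final answer: 'bbbbb'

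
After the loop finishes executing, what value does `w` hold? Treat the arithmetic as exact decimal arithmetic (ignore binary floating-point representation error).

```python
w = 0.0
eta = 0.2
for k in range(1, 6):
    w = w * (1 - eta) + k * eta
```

Let's trace through this code step by step.

Initialize: w = 0.0
Initialize: eta = 0.2
Entering loop: for k in range(1, 6):
After iteration 1: k = 1, w = 0.2
After iteration 2: k = 2, w = 0.56
After iteration 3: k = 3, w = 1.048
After iteration 4: k = 4, w = 1.6384
After iteration 5: k = 5, w = 2.31072
Loop ends.

Final answer: 2.31072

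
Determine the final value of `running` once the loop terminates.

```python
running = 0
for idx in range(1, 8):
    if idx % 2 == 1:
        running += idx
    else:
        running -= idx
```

Let's trace through this code step by step.

Initialize: running = 0
Entering loop: for idx in range(1, 8):
After iteration 1: idx = 1, running = 1
After iteration 2: idx = 2, running = -1
After iteration 3: idx = 3, running = 2
After iteration 4: idx = 4, running = -2
After iteration 5: idx = 5, running = 3
After iteration 6: idx = 6, running = -3
After iteration 7: idx = 7, running = 4
Loop ends.

Final answer: 4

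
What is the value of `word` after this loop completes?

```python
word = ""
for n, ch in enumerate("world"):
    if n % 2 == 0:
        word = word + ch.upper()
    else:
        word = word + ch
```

Let's trace through this code step by step.

Initialize: word = ''
Entering loop: for n, ch in enumerate("world"):
After iteration 1: n = 0, ch = 'w', word = 'W'
After iteration 2: n = 1, ch = 'o', word = 'Wo'
After iteration 3: n = 2, ch = 'r', word = 'WoR'
After iteration 4: n = 3, ch = 'l', word = 'WoRl'
After iteration 5: n = 4, ch = 'd', word = 'WoRlD'
Loop ends.

Final answer: 'WoRlD'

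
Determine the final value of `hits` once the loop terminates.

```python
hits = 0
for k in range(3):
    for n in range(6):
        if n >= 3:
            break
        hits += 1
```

Let's trace through this code step by step.

Initialize: hits = 0
Entering loop: for k in range(3):
After iteration 1: k = 0, hits = 3
After iteration 2: k = 1, hits = 6
After iteration 3: k = 2, hits = 9
Loop ends.

Final answer: 9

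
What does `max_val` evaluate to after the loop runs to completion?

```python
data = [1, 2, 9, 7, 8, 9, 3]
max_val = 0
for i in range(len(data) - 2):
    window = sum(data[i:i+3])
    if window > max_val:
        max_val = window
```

Let's trace through this code step by step.

Initialize: data = [1, 2, 9, 7, 8, 9, 3]
Initialize: max_val = 0
Entering loop: for i in range(len(data) - 2):
After iteration 1: i = 0, max_val = 12, window = 12
After iteration 2: i = 1, max_val = 18, window = 18
After iteration 3: i = 2, max_val = 24, window = 24
After iteration 4: i = 3, max_val = 24, window = 24
After iteration 5: i = 4, max_val = 24, window = 20
Loop ends.

Final answer: 24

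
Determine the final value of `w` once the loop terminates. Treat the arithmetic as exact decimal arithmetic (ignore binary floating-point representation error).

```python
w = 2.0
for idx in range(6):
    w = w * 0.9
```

Let's trace through this code step by step.

Initialize: w = 2.0
Entering loop: for idx in range(6):
After iteration 1: idx = 0, w = 1.8
After iteration 2: idx = 1, w = 1.62
After iteration 3: idx = 2, w = 1.458
After iteration 4: idx = 3, w = 1.3122
After iteration 5: idx = 4, w = 1.18098
After iteration 6: idx = 5, w = 1.062882
Loop ends.

Final answer: 1.062882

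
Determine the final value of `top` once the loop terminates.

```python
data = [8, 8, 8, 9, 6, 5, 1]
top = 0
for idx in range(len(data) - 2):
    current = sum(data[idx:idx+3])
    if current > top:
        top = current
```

Let's trace through this code step by step.

Initialize: data = [8, 8, 8, 9, 6, 5, 1]
Initialize: top = 0
Entering loop: for idx in range(len(data) - 2):
After iteration 1: idx = 0, top = 24, current = 24
After iteration 2: idx = 1, top = 25, current = 25
After iteration 3: idx = 2, top = 25, current = 23
After iteration 4: idx = 3, top = 25, current = 20
After iteration 5: idx = 4, top = 25, current = 12
Loop ends.

Final answer: 25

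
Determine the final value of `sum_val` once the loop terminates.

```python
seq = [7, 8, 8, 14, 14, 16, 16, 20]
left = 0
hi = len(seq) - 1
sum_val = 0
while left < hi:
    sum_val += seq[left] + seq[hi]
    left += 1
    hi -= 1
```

Let's trace through this code step by step.

Initialize: seq = [7, 8, 8, 14, 14, 16, 16, 20]
Initialize: left = 0
Initialize: hi = 7
Initialize: sum_val = 0
Entering loop: while left < hi:
After iteration 1: left = 1, hi = 6, sum_val = 27
After iteration 2: left = 2, hi = 5, sum_val = 51
After iteration 3: left = 3, hi = 4, sum_val = 75
After iteration 4: left = 4, hi = 3, sum_val = 103
Loop ends.

Final answer: 103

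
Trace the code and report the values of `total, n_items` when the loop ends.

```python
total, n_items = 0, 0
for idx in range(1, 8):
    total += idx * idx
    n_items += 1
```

Let's trace through this code step by step.

Initialize: total = 0
Initialize: n_items = 0
Entering loop: for idx in range(1, 8):
After iteration 1: idx = 1, total = 1, n_items = 1
After iteration 2: idx = 2, total = 5, n_items = 2
After iteration 3: idx = 3, total = 14, n_items = 3
After iteration 4: idx = 4, total = 30, n_items = 4
After iteration 5: idx = 5, total = 55, n_items = 5
After iteration 6: idx = 6, total = 91, n_items = 6
After iteration 7: idx = 7, total = 140, n_items = 7
Loop ends.

Final answer: 140, 7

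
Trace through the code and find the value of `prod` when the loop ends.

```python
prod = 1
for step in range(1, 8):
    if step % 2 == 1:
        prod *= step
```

Let's trace through this code step by step.

Initialize: prod = 1
Entering loop: for step in range(1, 8):
After iteration 1: step = 1, prod = 1
After iteration 2: step = 2, prod = 1
After iteration 3: step = 3, prod = 3
After iteration 4: step = 4, prod = 3
After iteration 5: step = 5, prod = 15
After iteration 6: step = 6, prod = 15
After iteration 7: step = 7, prod = 105
Loop ends.

Final answer: 105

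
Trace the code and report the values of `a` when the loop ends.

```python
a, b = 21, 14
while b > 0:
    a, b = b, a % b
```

Let's trace through this code step by step.

Initialize: a = 21
Initialize: b = 14
Entering loop: while b > 0:
After iteration 1: a = 14, b = 7
After iteration 2: a = 7, b = 0
Loop ends.

Final answer: 7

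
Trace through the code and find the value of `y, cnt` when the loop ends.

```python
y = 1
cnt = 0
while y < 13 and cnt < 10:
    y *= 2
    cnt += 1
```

Let's trace through this code step by step.

Initialize: y = 1
Initialize: cnt = 0
Entering loop: while y < 13 and cnt < 10:
After iteration 1: y = 2, cnt = 1
After iteration 2: y = 4, cnt = 2
After iteration 3: y = 8, cnt = 3
After iteration 4: y = 16, cnt = 4
Loop ends.

Final answer: 16, 4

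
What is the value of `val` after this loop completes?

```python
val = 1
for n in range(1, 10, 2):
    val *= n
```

Let's trace through this code step by step.

Initialize: val = 1
Entering loop: for n in range(1, 10, 2):
After iteration 1: n = 1, val = 1
After iteration 2: n = 3, val = 3
After iteration 3: n = 5, val = 15
After iteration 4: n = 7, val = 105
After iteration 5: n = 9, val = 945
Loop ends.

Final answer: 945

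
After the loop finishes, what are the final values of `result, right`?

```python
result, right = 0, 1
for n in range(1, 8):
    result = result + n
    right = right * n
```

Let's trace through this code step by step.

Initialize: result = 0
Initialize: right = 1
Entering loop: for n in range(1, 8):
After iteration 1: n = 1, result = 1, right = 1
After iteration 2: n = 2, result = 3, right = 2
After iteration 3: n = 3, result = 6, right = 6
After iteration 4: n = 4, result = 10, right = 24
After iteration 5: n = 5, result = 15, right = 120
After iteration 6: n = 6, result = 21, right = 720
After iteration 7: n = 7, result = 28, right = 5040
Loop ends.

Final answer: 28, 5040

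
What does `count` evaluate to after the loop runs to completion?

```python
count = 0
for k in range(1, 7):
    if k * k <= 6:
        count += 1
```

Let's trace through this code step by step.

Initialize: count = 0
Entering loop: for k in range(1, 7):
After iteration 1: k = 1, count = 1
After iteration 2: k = 2, count = 2
After iteration 3: k = 3, count = 2
After iteration 4: k = 4, count = 2
After iteration 5: k = 5, count = 2
After iteration 6: k = 6, count = 2
Loop ends.

Final answer: 2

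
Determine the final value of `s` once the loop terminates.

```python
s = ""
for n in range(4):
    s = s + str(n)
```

Let's trace through this code step by step.

Initialize: s = ''
Entering loop: for n in range(4):
After iteration 1: n = 0, s = '0'
After iteration 2: n = 1, s = '01'
After iteration 3: n = 2, s = '012'
After iteration 4: n = 3, s = '0123'
Loop ends.

Final answer: '0123'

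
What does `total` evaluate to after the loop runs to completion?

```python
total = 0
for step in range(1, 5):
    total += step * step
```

Let's trace through this code step by step.

Initialize: total = 0
Entering loop: for step in range(1, 5):
After iteration 1: step = 1, total = 1
After iteration 2: step = 2, total = 5
After iteration 3: step = 3, total = 14
After iteration 4: step = 4, total = 30
Loop ends.

Final answer: 30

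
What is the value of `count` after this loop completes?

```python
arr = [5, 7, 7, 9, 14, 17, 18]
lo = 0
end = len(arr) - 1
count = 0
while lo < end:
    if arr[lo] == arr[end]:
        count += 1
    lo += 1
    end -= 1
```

Let's trace through this code step by step.

Initialize: arr = [5, 7, 7, 9, 14, 17, 18]
Initialize: lo = 0
Initialize: end = 6
Initialize: count = 0
Entering loop: while lo < end:
After iteration 1: lo = 1, end = 5, count = 0
After iteration 2: lo = 2, end = 4, count = 0
After iteration 3: lo = 3, end = 3, count = 0
Loop ends.

Final answer: 0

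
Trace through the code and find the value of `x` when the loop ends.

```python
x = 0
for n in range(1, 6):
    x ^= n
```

Let's trace through this code step by step.

Initialize: x = 0
Entering loop: for n in range(1, 6):
After iteration 1: n = 1, x = 1
After iteration 2: n = 2, x = 3
After iteration 3: n = 3, x = 0
After iteration 4: n = 4, x = 4
After iteration 5: n = 5, x = 1
Loop ends.

Final answer: 1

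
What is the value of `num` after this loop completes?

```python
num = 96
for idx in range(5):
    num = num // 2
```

Let's trace through this code step by step.

Initialize: num = 96
Entering loop: for idx in range(5):
After iteration 1: idx = 0, num = 48
After iteration 2: idx = 1, num = 24
After iteration 3: idx = 2, num = 12
After iteration 4: idx = 3, num = 6
After iteration 5: idx = 4, num = 3
Loop ends.

Final answer: 3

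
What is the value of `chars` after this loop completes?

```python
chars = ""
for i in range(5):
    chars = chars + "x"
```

Let's trace through this code step by step.

Initialize: chars = ''
Entering loop: for i in range(5):
After iteration 1: i = 0, chars = 'x'
After iteration 2: i = 1, chars = 'xx'
After iteration 3: i = 2, chars = 'xxx'
After iteration 4: i = 3, chars = 'xxxx'
After iteration 5: i = 4, chars = 'xxxxx'
Loop ends.

Final answer: 'xxxxx'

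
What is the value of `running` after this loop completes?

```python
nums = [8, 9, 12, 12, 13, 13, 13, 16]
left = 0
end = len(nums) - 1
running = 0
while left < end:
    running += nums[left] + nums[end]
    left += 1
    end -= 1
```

Let's trace through this code step by step.

Initialize: nums = [8, 9, 12, 12, 13, 13, 13, 16]
Initialize: left = 0
Initialize: end = 7
Initialize: running = 0
Entering loop: while left < end:
After iteration 1: left = 1, end = 6, running = 24
After iteration 2: left = 2, end = 5, running = 46
After iteration 3: left = 3, end = 4, running = 71
After iteration 4: left = 4, end = 3, running = 96
Loop ends.

Final answer: 96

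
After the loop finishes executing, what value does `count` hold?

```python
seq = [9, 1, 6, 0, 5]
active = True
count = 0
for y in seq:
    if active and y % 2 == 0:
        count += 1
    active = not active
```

Let's trace through this code step by step.

Initialize: seq = [9, 1, 6, 0, 5]
Initialize: active = True
Initialize: count = 0
Entering loop: for y in seq:
After iteration 1: y = 9, active = False, count = 0
After iteration 2: y = 1, active = True, count = 0
After iteration 3: y = 6, active = False, count = 1
After iteration 4: y = 0, active = True, count = 1
After iteration 5: y = 5, active = False, count = 1
Loop ends.

Final answer: 1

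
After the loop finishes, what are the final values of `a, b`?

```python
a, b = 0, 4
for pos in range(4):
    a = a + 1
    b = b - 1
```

Let's trace through this code step by step.

Initialize: a = 0
Initialize: b = 4
Entering loop: for pos in range(4):
After iteration 1: pos = 0, a = 1, b = 3
After iteration 2: pos = 1, a = 2, b = 2
After iteration 3: pos = 2, a = 3, b = 1
After iteration 4: pos = 3, a = 4, b = 0
Loop ends.

Final answer: 4, 0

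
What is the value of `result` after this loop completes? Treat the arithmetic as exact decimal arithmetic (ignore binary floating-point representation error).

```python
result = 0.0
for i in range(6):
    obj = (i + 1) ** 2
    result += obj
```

Let's trace through this code step by step.

Initialize: result = 0.0
Entering loop: for i in range(6):
After iteration 1: i = 0, result = 1.0, obj = 1
After iteration 2: i = 1, result = 5.0, obj = 4
After iteration 3: i = 2, result = 14.0, obj = 9
After iteration 4: i = 3, result = 30.0, obj = 16
After iteration 5: i = 4, result = 55.0, obj = 25
After iteration 6: i = 5, result = 91.0, obj = 36
Loop ends.

Final answer: 91.0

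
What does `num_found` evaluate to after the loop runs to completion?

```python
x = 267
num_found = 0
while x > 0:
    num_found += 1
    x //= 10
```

Let's trace through this code step by step.

Initialize: x = 267
Initialize: num_found = 0
Entering loop: while x > 0:
After iteration 1: x = 26, num_found = 1
After iteration 2: x = 2, num_found = 2
After iteration 3: x = 0, num_found = 3
Loop ends.

Final answer: 3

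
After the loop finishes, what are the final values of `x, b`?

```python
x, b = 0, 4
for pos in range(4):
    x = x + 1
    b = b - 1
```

Let's trace through this code step by step.

Initialize: x = 0
Initialize: b = 4
Entering loop: for pos in range(4):
After iteration 1: pos = 0, x = 1, b = 3
After iteration 2: pos = 1, x = 2, b = 2
After iteration 3: pos = 2, x = 3, b = 1
After iteration 4: pos = 3, x = 4, b = 0
Loop ends.

Final answer: 4, 0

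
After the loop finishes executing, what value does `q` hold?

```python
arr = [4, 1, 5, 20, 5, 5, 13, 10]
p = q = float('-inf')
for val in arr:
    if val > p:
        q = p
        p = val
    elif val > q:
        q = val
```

Let's trace through this code step by step.

Initialize: arr = [4, 1, 5, 20, 5, 5, 13, 10]
Initialize: p = -inf
Initialize: q = -inf
Entering loop: for val in arr:
After iteration 1: val = 4, p = 4, q = -inf
After iteration 2: val = 1, p = 4, q = 1
After iteration 3: val = 5, p = 5, q = 4
After iteration 4: val = 20, p = 20, q = 5
After iteration 5: val = 5, p = 20, q = 5
After iteration 6: val = 5, p = 20, q = 5
After iteration 7: val = 13, p = 20, q = 13
After iteration 8: val = 10, p = 20, q = 13
Loop ends.

Final answer: 13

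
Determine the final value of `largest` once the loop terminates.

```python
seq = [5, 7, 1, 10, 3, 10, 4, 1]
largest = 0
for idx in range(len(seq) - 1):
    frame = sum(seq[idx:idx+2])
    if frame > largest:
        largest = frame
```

Let's trace through this code step by step.

Initialize: seq = [5, 7, 1, 10, 3, 10, 4, 1]
Initialize: largest = 0
Entering loop: for idx in range(len(seq) - 1):
After iteration 1: idx = 0, largest = 12, frame = 12
After iteration 2: idx = 1, largest = 12, frame = 8
After iteration 3: idx = 2, largest = 12, frame = 11
After iteration 4: idx = 3, largest = 13, frame = 13
After iteration 5: idx = 4, largest = 13, frame = 13
After iteration 6: idx = 5, largest = 14, frame = 14
After iteration 7: idx = 6, largest = 14, frame = 5
Loop ends.

Final answer: 14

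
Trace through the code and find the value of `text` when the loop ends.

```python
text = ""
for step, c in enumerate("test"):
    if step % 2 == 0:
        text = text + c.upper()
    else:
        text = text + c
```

Let's trace through this code step by step.

Initialize: text = ''
Entering loop: for step, c in enumerate("test"):
After iteration 1: step = 0, c = 't', text = 'T'
After iteration 2: step = 1, c = 'e', text = 'Te'
After iteration 3: step = 2, c = 's', text = 'TeS'
After iteration 4: step = 3, c = 't', text = 'TeSt'
Loop ends.

Final answer: 'TeSt'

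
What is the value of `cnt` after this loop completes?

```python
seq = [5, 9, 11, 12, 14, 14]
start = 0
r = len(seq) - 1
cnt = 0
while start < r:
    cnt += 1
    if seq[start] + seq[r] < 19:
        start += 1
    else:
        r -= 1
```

Let's trace through this code step by step.

Initialize: seq = [5, 9, 11, 12, 14, 14]
Initialize: start = 0
Initialize: r = 5
Initialize: cnt = 0
Entering loop: while start < r:
After iteration 1: start = 0, r = 4, cnt = 1
After iteration 2: start = 0, r = 3, cnt = 2
After iteration 3: start = 1, r = 3, cnt = 3
After iteration 4: start = 1, r = 2, cnt = 4
After iteration 5: start = 1, r = 1, cnt = 5
Loop ends.

Final answer: 5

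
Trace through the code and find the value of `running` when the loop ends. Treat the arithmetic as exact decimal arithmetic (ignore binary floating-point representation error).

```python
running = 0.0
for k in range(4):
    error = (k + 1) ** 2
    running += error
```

Let's trace through this code step by step.

Initialize: running = 0.0
Entering loop: for k in range(4):
After iteration 1: k = 0, running = 1.0, error = 1
After iteration 2: k = 1, running = 5.0, error = 4
After iteration 3: k = 2, running = 14.0, error = 9
After iteration 4: k = 3, running = 30.0, error = 16
Loop ends.

Final answer: 30.0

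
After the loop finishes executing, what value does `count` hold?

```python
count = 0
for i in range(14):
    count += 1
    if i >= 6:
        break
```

Let's trace through this code step by step.

Initialize: count = 0
Entering loop: for i in range(14):
After iteration 1: i = 0, count = 1
After iteration 2: i = 1, count = 2
After iteration 3: i = 2, count = 3
After iteration 4: i = 3, count = 4
After iteration 5: i = 4, count = 5
After iteration 6: i = 5, count = 6
After iteration 7: i = 6, count = 7
Loop ends.

Final answer: 7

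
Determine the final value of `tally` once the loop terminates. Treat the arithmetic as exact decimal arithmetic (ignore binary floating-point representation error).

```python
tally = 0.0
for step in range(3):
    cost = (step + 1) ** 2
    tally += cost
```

Let's trace through this code step by step.

Initialize: tally = 0.0
Entering loop: for step in range(3):
After iteration 1: step = 0, tally = 1.0, cost = 1
After iteration 2: step = 1, tally = 5.0, cost = 4
After iteration 3: step = 2, tally = 14.0, cost = 9
Loop ends.

Final answer: 14.0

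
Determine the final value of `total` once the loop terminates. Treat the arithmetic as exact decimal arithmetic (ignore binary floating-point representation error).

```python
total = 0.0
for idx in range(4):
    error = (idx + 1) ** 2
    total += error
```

Let's trace through this code step by step.

Initialize: total = 0.0
Entering loop: for idx in range(4):
After iteration 1: idx = 0, total = 1.0, error = 1
After iteration 2: idx = 1, total = 5.0, error = 4
After iteration 3: idx = 2, total = 14.0, error = 9
After iteration 4: idx = 3, total = 30.0, error = 16
Loop ends.

Final answer: 30.0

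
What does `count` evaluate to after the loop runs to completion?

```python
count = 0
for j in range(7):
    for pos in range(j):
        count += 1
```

Let's trace through this code step by step.

Initialize: count = 0
Entering loop: for j in range(7):
After iteration 1: j = 0, count = 0
After iteration 2: j = 1, count = 1, pos = 0
After iteration 3: j = 2, count = 3, pos = 1
After iteration 4: j = 3, count = 6, pos = 2
After iteration 5: j = 4, count = 10, pos = 3
After iteration 6: j = 5, count = 15, pos = 4
After iteration 7: j = 6, count = 21, pos = 5
Loop ends.

Final answer: 21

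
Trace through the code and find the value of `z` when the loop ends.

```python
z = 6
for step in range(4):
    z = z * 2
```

Let's trace through this code step by step.

Initialize: z = 6
Entering loop: for step in range(4):
After iteration 1: step = 0, z = 12
After iteration 2: step = 1, z = 24
After iteration 3: step = 2, z = 48
After iteration 4: step = 3, z = 96
Loop ends.

Final answer: 96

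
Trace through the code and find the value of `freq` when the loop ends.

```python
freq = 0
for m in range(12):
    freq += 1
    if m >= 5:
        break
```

Let's trace through this code step by step.

Initialize: freq = 0
Entering loop: for m in range(12):
After iteration 1: m = 0, freq = 1
After iteration 2: m = 1, freq = 2
After iteration 3: m = 2, freq = 3
After iteration 4: m = 3, freq = 4
After iteration 5: m = 4, freq = 5
After iteration 6: m = 5, freq = 6
Loop ends.

Final answer: 6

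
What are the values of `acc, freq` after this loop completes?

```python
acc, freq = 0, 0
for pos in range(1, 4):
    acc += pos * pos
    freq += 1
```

Let's trace through this code step by step.

Initialize: acc = 0
Initialize: freq = 0
Entering loop: for pos in range(1, 4):
After iteration 1: pos = 1, acc = 1, freq = 1
After iteration 2: pos = 2, acc = 5, freq = 2
After iteration 3: pos = 3, acc = 14, freq = 3
Loop ends.

Final answer: 14, 3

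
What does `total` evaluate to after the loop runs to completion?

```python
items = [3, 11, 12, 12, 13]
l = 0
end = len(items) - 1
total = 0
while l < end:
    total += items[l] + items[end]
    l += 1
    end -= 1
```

Let's trace through this code step by step.

Initialize: items = [3, 11, 12, 12, 13]
Initialize: l = 0
Initialize: end = 4
Initialize: total = 0
Entering loop: while l < end:
After iteration 1: l = 1, end = 3, total = 16
After iteration 2: l = 2, end = 2, total = 39
Loop ends.

Final answer: 39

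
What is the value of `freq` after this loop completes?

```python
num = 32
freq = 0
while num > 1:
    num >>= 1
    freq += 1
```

Let's trace through this code step by step.

Initialize: num = 32
Initialize: freq = 0
Entering loop: while num > 1:
After iteration 1: num = 16, freq = 1
After iteration 2: num = 8, freq = 2
After iteration 3: num = 4, freq = 3
After iteration 4: num = 2, freq = 4
After iteration 5: num = 1, freq = 5
Loop ends.

Final answer: 5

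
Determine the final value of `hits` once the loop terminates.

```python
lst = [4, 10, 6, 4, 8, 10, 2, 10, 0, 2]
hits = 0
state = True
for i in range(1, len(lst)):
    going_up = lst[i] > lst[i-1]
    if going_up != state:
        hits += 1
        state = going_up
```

Let's trace through this code step by step.

Initialize: lst = [4, 10, 6, 4, 8, 10, 2, 10, 0, 2]
Initialize: hits = 0
Initialize: state = True
Entering loop: for i in range(1, len(lst)):
After iteration 1: i = 1, hits = 0, state = True, going_up = True
After iteration 2: i = 2, hits = 1, state = False, going_up = False
After iteration 3: i = 3, hits = 1, state = False, going_up = False
After iteration 4: i = 4, hits = 2, state = True, going_up = True
After iteration 5: i = 5, hits = 2, state = True, going_up = True
After iteration 6: i = 6, hits = 3, state = False, going_up = False
After iteration 7: i = 7, hits = 4, state = True, going_up = True
After iteration 8: i = 8, hits = 5, state = False, going_up = False
After iteration 9: i = 9, hits = 6, state = True, going_up = True
Loop ends.

Final answer: 6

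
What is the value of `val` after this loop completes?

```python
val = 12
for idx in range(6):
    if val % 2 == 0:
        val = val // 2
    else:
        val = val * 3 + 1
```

Let's trace through this code step by step.

Initialize: val = 12
Entering loop: for idx in range(6):
After iteration 1: idx = 0, val = 6
After iteration 2: idx = 1, val = 3
After iteration 3: idx = 2, val = 10
After iteration 4: idx = 3, val = 5
After iteration 5: idx = 4, val = 16
After iteration 6: idx = 5, val = 8
Loop ends.

Final answer: 8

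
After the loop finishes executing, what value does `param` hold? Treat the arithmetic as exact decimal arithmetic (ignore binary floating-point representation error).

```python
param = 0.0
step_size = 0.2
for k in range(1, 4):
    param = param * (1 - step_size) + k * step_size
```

Let's trace through this code step by step.

Initialize: param = 0.0
Initialize: step_size = 0.2
Entering loop: for k in range(1, 4):
After iteration 1: k = 1, param = 0.2
After iteration 2: k = 2, param = 0.56
After iteration 3: k = 3, param = 1.048
Loop ends.

Final answer: 1.048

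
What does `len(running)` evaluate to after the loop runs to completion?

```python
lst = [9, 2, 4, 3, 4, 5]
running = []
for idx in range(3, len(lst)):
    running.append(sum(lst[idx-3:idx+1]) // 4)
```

Let's trace through this code step by step.

Initialize: lst = [9, 2, 4, 3, 4, 5]
Initialize: running = []
Entering loop: for idx in range(3, len(lst)):
After iteration 1: idx = 3, running = [4]
After iteration 2: idx = 4, running = [4, 3]
After iteration 3: idx = 5, running = [4, 3, 4]
Loop ends.
len(running) = 3

Final answer: 3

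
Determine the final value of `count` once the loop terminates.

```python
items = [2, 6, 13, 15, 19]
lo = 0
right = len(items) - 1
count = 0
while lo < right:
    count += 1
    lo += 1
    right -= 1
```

Let's trace through this code step by step.

Initialize: items = [2, 6, 13, 15, 19]
Initialize: lo = 0
Initialize: right = 4
Initialize: count = 0
Entering loop: while lo < right:
After iteration 1: lo = 1, right = 3, count = 1
After iteration 2: lo = 2, right = 2, count = 2
Loop ends.

Final answer: 2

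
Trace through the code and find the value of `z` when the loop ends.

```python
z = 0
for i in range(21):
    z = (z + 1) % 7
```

Let's trace through this code step by step.

Initialize: z = 0
Entering loop: for i in range(21):
After iteration 1: i = 0, z = 1
After iteration 2: i = 1, z = 2
After iteration 3: i = 2, z = 3
After iteration 4: i = 3, z = 4
After iteration 5: i = 4, z = 5
After iteration 6: i = 5, z = 6
After iteration 7: i = 6, z = 0
After iteration 8: i = 7, z = 1
After iteration 9: i = 8, z = 2
After iteration 10: i = 9, z = 3
After iteration 11: i = 10, z = 4
After iteration 12: i = 11, z = 5
After iteration 13: i = 12, z = 6
After iteration 14: i = 13, z = 0
After iteration 15: i = 14, z = 1
After iteration 16: i = 15, z = 2
After iteration 17: i = 16, z = 3
After iteration 18: i = 17, z = 4
After iteration 19: i = 18, z = 5
After iteration 20: i = 19, z = 6
After iteration 21: i = 20, z = 0
Loop ends.

Final answer: 0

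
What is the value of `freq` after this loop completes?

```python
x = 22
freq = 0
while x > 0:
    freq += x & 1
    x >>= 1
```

Let's trace through this code step by step.

Initialize: x = 22
Initialize: freq = 0
Entering loop: while x > 0:
After iteration 1: x = 11, freq = 0
After iteration 2: x = 5, freq = 1
After iteration 3: x = 2, freq = 2
After iteration 4: x = 1, freq = 2
After iteration 5: x = 0, freq = 3
Loop ends.

Final answer: 3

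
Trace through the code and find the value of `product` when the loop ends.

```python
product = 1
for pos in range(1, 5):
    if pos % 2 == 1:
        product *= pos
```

Let's trace through this code step by step.

Initialize: product = 1
Entering loop: for pos in range(1, 5):
After iteration 1: pos = 1, product = 1
After iteration 2: pos = 2, product = 1
After iteration 3: pos = 3, product = 3
After iteration 4: pos = 4, product = 3
Loop ends.

Final answer: 3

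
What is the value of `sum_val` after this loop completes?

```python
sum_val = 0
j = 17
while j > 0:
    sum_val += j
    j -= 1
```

Let's trace through this code step by step.

Initialize: sum_val = 0
Initialize: j = 17
Entering loop: while j > 0:
After iteration 1: sum_val = 17, j = 16
After iteration 2: sum_val = 33, j = 15
After iteration 3: sum_val = 48, j = 14
After iteration 4: sum_val = 62, j = 13
After iteration 5: sum_val = 75, j = 12
After iteration 6: sum_val = 87, j = 11
After iteration 7: sum_val = 98, j = 10
After iteration 8: sum_val = 108, j = 9
After iteration 9: sum_val = 117, j = 8
After iteration 10: sum_val = 125, j = 7
After iteration 11: sum_val = 132, j = 6
After iteration 12: sum_val = 138, j = 5
After iteration 13: sum_val = 143, j = 4
After iteration 14: sum_val = 147, j = 3
After iteration 15: sum_val = 150, j = 2
After iteration 16: sum_val = 152, j = 1
After iteration 17: sum_val = 153, j = 0
Loop ends.

Final answer: 153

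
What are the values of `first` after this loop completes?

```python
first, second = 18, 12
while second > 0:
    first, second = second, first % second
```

Let's trace through this code step by step.

Initialize: first = 18
Initialize: second = 12
Entering loop: while second > 0:
After iteration 1: first = 12, second = 6
After iteration 2: first = 6, second = 0
Loop ends.

Final answer: 6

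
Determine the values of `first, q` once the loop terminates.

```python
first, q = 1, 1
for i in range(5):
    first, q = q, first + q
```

Let's trace through this code step by step.

Initialize: first = 1
Initialize: q = 1
Entering loop: for i in range(5):
After iteration 1: i = 0, first = 1, q = 2
After iteration 2: i = 1, first = 2, q = 3
After iteration 3: i = 2, first = 3, q = 5
After iteration 4: i = 3, first = 5, q = 8
After iteration 5: i = 4, first = 8, q = 13
Loop ends.

Final answer: 8, 13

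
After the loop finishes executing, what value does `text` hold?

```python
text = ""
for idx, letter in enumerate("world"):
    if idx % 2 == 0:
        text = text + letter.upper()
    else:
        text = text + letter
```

Let's trace through this code step by step.

Initialize: text = ''
Entering loop: for idx, letter in enumerate("world"):
After iteration 1: idx = 0, letter = 'w', text = 'W'
After iteration 2: idx = 1, letter = 'o', text = 'Wo'
After iteration 3: idx = 2, letter = 'r', text = 'WoR'
After iteration 4: idx = 3, letter = 'l', text = 'WoRl'
After iteration 5: idx = 4, letter = 'd', text = 'WoRlD'
Loop ends.

Final answer: 'WoRlD'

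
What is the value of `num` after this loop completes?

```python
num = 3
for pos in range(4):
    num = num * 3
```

Let's trace through this code step by step.

Initialize: num = 3
Entering loop: for pos in range(4):
After iteration 1: pos = 0, num = 9
After iteration 2: pos = 1, num = 27
After iteration 3: pos = 2, num = 81
After iteration 4: pos = 3, num = 243
Loop ends.

Final answer: 243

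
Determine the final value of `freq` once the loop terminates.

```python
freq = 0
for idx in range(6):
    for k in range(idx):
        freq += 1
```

Let's trace through this code step by step.

Initialize: freq = 0
Entering loop: for idx in range(6):
After iteration 1: idx = 0, freq = 0
After iteration 2: idx = 1, freq = 1, k = 0
After iteration 3: idx = 2, freq = 3, k = 1
After iteration 4: idx = 3, freq = 6, k = 2
After iteration 5: idx = 4, freq = 10, k = 3
After iteration 6: idx = 5, freq = 15, k = 4
Loop ends.

Final answer: 15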